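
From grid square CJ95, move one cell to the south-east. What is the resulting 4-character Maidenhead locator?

Longitude square 9; +1 → 10, wraps to 0, carry into field.
Longitude field C = 2; +1 → 3 = D.
Latitude square 5; −1 → 4.

DJ04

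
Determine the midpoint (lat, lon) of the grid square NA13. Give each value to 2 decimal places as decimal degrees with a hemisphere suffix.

86.50° S, 83.00° E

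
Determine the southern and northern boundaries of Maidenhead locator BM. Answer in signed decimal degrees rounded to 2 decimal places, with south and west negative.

30.00, 40.00

Field B=1, M=12: +1·20° lon, +12·10° lat → SW at lon -160°, lat 30°.
Cell spans 20° lon × 10° lat.
south 30.00, north 40.00.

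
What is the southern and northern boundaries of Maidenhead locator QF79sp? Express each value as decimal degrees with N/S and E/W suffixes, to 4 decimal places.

30.3750° S, 30.3333° S

Field Q=16, F=5: +16·20° lon, +5·10° lat → SW at lon 140°, lat -40°.
Square 7, 9: +7·2° lon, +9·1° lat → SW at lon 154°, lat -31°.
Subsquare s=18, p=15: +18·0.0833333° lon, +15·0.0416667° lat → SW at lon 155.5°, lat -30.375°.
Cell spans 0.0833333° lon × 0.0416667° lat.
south 30.3750° S, north 30.3333° S.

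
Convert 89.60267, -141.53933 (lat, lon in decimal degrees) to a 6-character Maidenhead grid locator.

Shift to the Maidenhead origin (180°W, 90°S): lon 38.4607, lat 179.6027.
Field (20°×10°, letters A–R): 38.4607/20 → 1 → B, 179.6027/10 → 17 → R; chars BR.
Square (2°×1°, digits 0–9): 18.4607/2 → 9, 9.6027/1 → 9; chars 99.
Subsquare (5′×2.5′, letters a–x): 0.4607/0.0833333 → 5 → f, 0.6027/0.0416667 → 14 → o; chars fo.

BR99fo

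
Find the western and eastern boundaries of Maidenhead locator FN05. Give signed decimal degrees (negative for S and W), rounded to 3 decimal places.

Field F=5, N=13: +5·20° lon, +13·10° lat → SW at lon -80°, lat 40°.
Square 0, 5: +0·2° lon, +5·1° lat → SW at lon -80°, lat 45°.
Cell spans 2° lon × 1° lat.
west -80.000, east -78.000.

-80.000, -78.000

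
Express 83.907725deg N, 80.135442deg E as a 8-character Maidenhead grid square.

Shift to the Maidenhead origin (180°W, 90°S): lon 260.13544, lat 173.90772.
Field (20°×10°, letters A–R): 260.13544/20 → 13 → N, 173.90772/10 → 17 → R; chars NR.
Square (2°×1°, digits 0–9): 0.13544/2 → 0, 3.90772/1 → 3; chars 03.
Subsquare (5′×2.5′, letters a–x): 0.13544/0.0833333 → 1 → b, 0.90772/0.0416667 → 21 → v; chars bv.
Extended square (30″×15″, digits 0–9): 0.05211/0.00833333 → 6, 0.03272/0.00416667 → 7; chars 67.

NR03bv67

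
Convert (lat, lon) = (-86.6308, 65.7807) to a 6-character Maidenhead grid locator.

MA23vi

Shift to the Maidenhead origin (180°W, 90°S): lon 245.7807, lat 3.3692.
Field: 245.7807/20 → 12 → M, 3.3692/10 → 0 → A; chars MA.
Square: 5.7807/2 → 2, 3.3692/1 → 3; chars 23.
Subsquare: 1.7807/0.0833333 → 21 → v, 0.3692/0.0416667 → 8 → i; chars vi.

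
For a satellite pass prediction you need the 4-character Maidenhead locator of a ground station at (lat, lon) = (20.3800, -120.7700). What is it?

CL90

Shift to the Maidenhead origin (180°W, 90°S): lon 59.23, lat 110.38.
Field: 59.23/20 → 2 → C, 110.38/10 → 11 → L; chars CL.
Square: 19.23/2 → 9, 0.38/1 → 0; chars 90.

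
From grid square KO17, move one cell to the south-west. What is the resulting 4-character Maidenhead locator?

Longitude square 1; −1 → 0.
Latitude square 7; −1 → 6.

KO06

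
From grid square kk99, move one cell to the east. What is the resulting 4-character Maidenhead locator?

Longitude square 9; +1 → 10, wraps to 0, carry into field.
Longitude field K = 10; +1 → 11 = L.
The latitude characters are unchanged.

LK09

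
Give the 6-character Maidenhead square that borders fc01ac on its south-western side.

EC91xb

Longitude subsquare a = 0; −1 → -1, wraps to 23 = x, carry into square.
Longitude square 0; −1 → -1, wraps to 9, carry into field.
Longitude field F = 5; −1 → 4 = E.
Latitude subsquare c = 2; −1 → 1 = b.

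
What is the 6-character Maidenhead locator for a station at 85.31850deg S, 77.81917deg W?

Add 180° to longitude and 90° to latitude: 102.1808, 4.6815.
Field (20°×10°, letters A–R): lon ⌊102.1808/20⌋ = 5 → F; lat ⌊4.6815/10⌋ = 0 → A.
Square (2°×1°, digits 0–9): lon ⌊2.1808/2⌋ = 1; lat ⌊4.6815/1⌋ = 4.
Subsquare (5′×2.5′, letters a–x): lon ⌊0.1808/0.0833333⌋ = 2 → c; lat ⌊0.6815/0.0416667⌋ = 16 → q.

FA14cq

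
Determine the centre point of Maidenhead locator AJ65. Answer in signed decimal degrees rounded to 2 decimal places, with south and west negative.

5.50, -167.00

Field A=0, J=9: +0·20° lon, +9·10° lat → SW at lon -180°, lat 0°.
Square 6, 5: +6·2° lon, +5·1° lat → SW at lon -168°, lat 5°.
Cell spans 2° lon × 1° lat. Centre is SW corner plus half of each.
latitude 5.50, longitude -167.00.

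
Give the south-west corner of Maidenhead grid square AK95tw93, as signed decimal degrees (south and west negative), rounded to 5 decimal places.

Field A=0, K=10: +0·20° lon, +10·10° lat → SW at lon -180°, lat 10°.
Square 9, 5: +9·2° lon, +5·1° lat → SW at lon -162°, lat 15°.
Subsquare t=19, w=22: +19·0.0833333° lon, +22·0.0416667° lat → SW at lon -160.417°, lat 15.9167°.
Extended square 9, 3: +9·0.00833333° lon, +3·0.00416667° lat → SW at lon -160.342°, lat 15.9292°.
latitude 15.92917, longitude -160.34167.

15.92917, -160.34167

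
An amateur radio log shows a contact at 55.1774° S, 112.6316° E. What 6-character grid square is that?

Add 180° to longitude and 90° to latitude: 292.6316, 34.8226.
Field (20°×10°, letters A–R): 292.6316/20 → 14 → O, 34.8226/10 → 3 → D; chars OD.
Square (2°×1°, digits 0–9): 12.6316/2 → 6, 4.8226/1 → 4; chars 64.
Subsquare (5′×2.5′, letters a–x): 0.6316/0.0833333 → 7 → h, 0.8226/0.0416667 → 19 → t; chars ht.

OD64ht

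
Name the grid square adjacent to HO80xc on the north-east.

HO90ad

Longitude subsquare x = 23; +1 → 24, wraps to 0 = a, carry into square.
Longitude square 8; +1 → 9.
Latitude subsquare c = 2; +1 → 3 = d.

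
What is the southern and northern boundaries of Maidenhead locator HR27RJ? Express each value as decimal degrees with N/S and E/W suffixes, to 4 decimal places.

Field H=7, R=17: +7·20° lon, +17·10° lat → SW at lon -40°, lat 80°.
Square 2, 7: +2·2° lon, +7·1° lat → SW at lon -36°, lat 87°.
Subsquare r=17, j=9: +17·0.0833333° lon, +9·0.0416667° lat → SW at lon -34.5833°, lat 87.375°.
Cell spans 0.0833333° lon × 0.0416667° lat.
south 87.3750° N, north 87.4167° N.

87.3750° N, 87.4167° N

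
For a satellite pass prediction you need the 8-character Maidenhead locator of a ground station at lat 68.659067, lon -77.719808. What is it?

FP18dp38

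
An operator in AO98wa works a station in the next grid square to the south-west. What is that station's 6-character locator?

Longitude subsquare w = 22; −1 → 21 = v.
Latitude subsquare a = 0; −1 → -1, wraps to 23 = x, carry into square.
Latitude square 8; −1 → 7.

AO97vx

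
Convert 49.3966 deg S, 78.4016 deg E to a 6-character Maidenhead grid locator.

ME90eo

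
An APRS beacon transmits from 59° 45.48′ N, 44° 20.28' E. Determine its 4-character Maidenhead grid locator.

Offset from 180°W / 90°S: lon 224.34°, lat 149.76°.
Field (20°×10°, letters A–R): 224.34/20 → 11 → L, 149.76/10 → 14 → O; chars LO.
Square (2°×1°, digits 0–9): 4.34/2 → 2, 9.76/1 → 9; chars 29.

LO29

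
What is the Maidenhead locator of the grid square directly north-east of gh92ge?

Longitude subsquare g = 6; +1 → 7 = h.
Latitude subsquare e = 4; +1 → 5 = f.

GH92hf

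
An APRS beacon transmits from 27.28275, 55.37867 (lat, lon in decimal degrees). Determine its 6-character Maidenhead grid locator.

Add 180° to longitude and 90° to latitude: 235.3787, 117.2827.
Field: lon ⌊235.3787/20⌋ = 11 → L; lat ⌊117.2827/10⌋ = 11 → L.
Square: lon ⌊15.3787/2⌋ = 7; lat ⌊7.2827/1⌋ = 7.
Subsquare: lon ⌊1.3787/0.0833333⌋ = 16 → q; lat ⌊0.2827/0.0416667⌋ = 6 → g.

LL77qg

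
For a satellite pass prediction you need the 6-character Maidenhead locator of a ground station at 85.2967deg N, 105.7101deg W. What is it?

DR75dh

Shift to the Maidenhead origin (180°W, 90°S): lon 74.2899, lat 175.2967.
Field (20°×10°, letters A–R): 74.2899/20 → 3 → D, 175.2967/10 → 17 → R; chars DR.
Square (2°×1°, digits 0–9): 14.2899/2 → 7, 5.2967/1 → 5; chars 75.
Subsquare (5′×2.5′, letters a–x): 0.2899/0.0833333 → 3 → d, 0.2967/0.0416667 → 7 → h; chars dh.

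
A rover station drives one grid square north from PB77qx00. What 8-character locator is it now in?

PB77qx01

Latitude extended square 0; +1 → 1.
The longitude characters are unchanged.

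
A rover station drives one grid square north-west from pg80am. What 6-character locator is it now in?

PG70xn

Longitude subsquare a = 0; −1 → -1, wraps to 23 = x, carry into square.
Longitude square 8; −1 → 7.
Latitude subsquare m = 12; +1 → 13 = n.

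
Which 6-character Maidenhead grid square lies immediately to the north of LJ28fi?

Latitude subsquare i = 8; +1 → 9 = j.
The longitude characters are unchanged.

LJ28fj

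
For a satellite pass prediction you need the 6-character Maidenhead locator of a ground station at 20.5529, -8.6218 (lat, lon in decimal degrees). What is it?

Add 180° to longitude and 90° to latitude: 171.3782, 110.5529.
Field: lon ⌊171.3782/20⌋ = 8 → I; lat ⌊110.5529/10⌋ = 11 → L.
Square: lon ⌊11.3782/2⌋ = 5; lat ⌊0.5529/1⌋ = 0.
Subsquare: lon ⌊1.3782/0.0833333⌋ = 16 → q; lat ⌊0.5529/0.0416667⌋ = 13 → n.

IL50qn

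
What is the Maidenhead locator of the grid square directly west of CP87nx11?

CP87nx01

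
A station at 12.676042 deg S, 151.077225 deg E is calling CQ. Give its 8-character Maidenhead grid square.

Add 180° to longitude and 90° to latitude: 331.07722, 77.32396.
Field: 331.07722/20 → 16 → Q, 77.32396/10 → 7 → H; chars QH.
Square: 11.07722/2 → 5, 7.32396/1 → 7; chars 57.
Subsquare: 1.07722/0.0833333 → 12 → m, 0.32396/0.0416667 → 7 → h; chars mh.
Extended square: 0.07722/0.00833333 → 9, 0.03229/0.00416667 → 7; chars 97.

QH57mh97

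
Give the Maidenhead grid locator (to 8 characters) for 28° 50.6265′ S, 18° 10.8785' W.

IG01vd87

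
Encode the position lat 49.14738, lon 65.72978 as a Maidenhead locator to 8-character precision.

MN29ud75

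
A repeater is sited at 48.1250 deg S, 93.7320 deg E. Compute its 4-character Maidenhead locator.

NE61

Shift to the Maidenhead origin (180°W, 90°S): lon 273.73, lat 41.88.
Field: lon ⌊273.73/20⌋ = 13 → N; lat ⌊41.88/10⌋ = 4 → E.
Square: lon ⌊13.73/2⌋ = 6; lat ⌊1.88/1⌋ = 1.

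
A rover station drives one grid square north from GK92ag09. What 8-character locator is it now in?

Latitude extended square 9; +1 → 10, wraps to 0, carry into subsquare.
Latitude subsquare g = 6; +1 → 7 = h.
The longitude characters are unchanged.

GK92ah00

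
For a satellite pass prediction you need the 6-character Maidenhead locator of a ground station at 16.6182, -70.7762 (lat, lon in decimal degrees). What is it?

Add 180° to longitude and 90° to latitude: 109.2238, 106.6182.
Field (20°×10°, letters A–R): lon ⌊109.2238/20⌋ = 5 → F; lat ⌊106.6182/10⌋ = 10 → K.
Square (2°×1°, digits 0–9): lon ⌊9.2238/2⌋ = 4; lat ⌊6.6182/1⌋ = 6.
Subsquare (5′×2.5′, letters a–x): lon ⌊1.2238/0.0833333⌋ = 14 → o; lat ⌊0.6182/0.0416667⌋ = 14 → o.

FK46oo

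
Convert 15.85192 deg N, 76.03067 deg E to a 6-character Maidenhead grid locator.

MK85au

Offset from 180°W / 90°S: lon 256.0307°, lat 105.8519°.
Field: 256.0307/20 → 12 → M, 105.8519/10 → 10 → K; chars MK.
Square: 16.0307/2 → 8, 5.8519/1 → 5; chars 85.
Subsquare: 0.0307/0.0833333 → 0 → a, 0.8519/0.0416667 → 20 → u; chars au.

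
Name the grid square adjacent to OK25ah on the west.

OK15xh

Longitude subsquare a = 0; −1 → -1, wraps to 23 = x, carry into square.
Longitude square 2; −1 → 1.
The latitude characters are unchanged.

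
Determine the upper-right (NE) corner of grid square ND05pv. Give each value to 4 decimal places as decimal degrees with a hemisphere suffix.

54.0833° S, 81.3333° E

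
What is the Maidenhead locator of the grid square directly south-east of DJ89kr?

DJ89lq

Longitude subsquare k = 10; +1 → 11 = l.
Latitude subsquare r = 17; −1 → 16 = q.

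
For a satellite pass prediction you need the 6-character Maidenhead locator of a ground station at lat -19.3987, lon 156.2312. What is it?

QH80co

Offset from 180°W / 90°S: lon 336.2312°, lat 70.6013°.
Field: 336.2312/20 → 16 → Q, 70.6013/10 → 7 → H; chars QH.
Square: 16.2312/2 → 8, 0.6013/1 → 0; chars 80.
Subsquare: 0.2312/0.0833333 → 2 → c, 0.6013/0.0416667 → 14 → o; chars co.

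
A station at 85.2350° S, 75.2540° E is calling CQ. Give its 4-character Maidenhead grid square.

MA74

Add 180° to longitude and 90° to latitude: 255.25, 4.77.
Field: lon ⌊255.25/20⌋ = 12 → M; lat ⌊4.77/10⌋ = 0 → A.
Square: lon ⌊15.25/2⌋ = 7; lat ⌊4.77/1⌋ = 4.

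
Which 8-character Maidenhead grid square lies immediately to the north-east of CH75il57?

CH75il68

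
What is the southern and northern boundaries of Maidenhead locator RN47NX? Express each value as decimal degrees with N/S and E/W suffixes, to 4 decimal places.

47.9583° N, 48.0000° N

Field R=17, N=13: +17·20° lon, +13·10° lat → SW at lon 160°, lat 40°.
Square 4, 7: +4·2° lon, +7·1° lat → SW at lon 168°, lat 47°.
Subsquare n=13, x=23: +13·0.0833333° lon, +23·0.0416667° lat → SW at lon 169.083°, lat 47.9583°.
Cell spans 0.0833333° lon × 0.0416667° lat.
south 47.9583° N, north 48.0000° N.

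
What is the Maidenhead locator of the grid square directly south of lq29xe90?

Latitude extended square 0; −1 → -1, wraps to 9, carry into subsquare.
Latitude subsquare e = 4; −1 → 3 = d.
The longitude characters are unchanged.

LQ29xd99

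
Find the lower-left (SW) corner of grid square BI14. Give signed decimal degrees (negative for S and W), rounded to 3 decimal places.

Field B=1, I=8: +1·20° lon, +8·10° lat → SW at lon -160°, lat -10°.
Square 1, 4: +1·2° lon, +4·1° lat → SW at lon -158°, lat -6°.
latitude -6.000, longitude -158.000.

-6.000, -158.000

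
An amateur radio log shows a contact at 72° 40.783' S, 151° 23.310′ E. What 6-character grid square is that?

Shift to the Maidenhead origin (180°W, 90°S): lon 331.3885, lat 17.3203.
Field (20°×10°, letters A–R): lon ⌊331.3885/20⌋ = 16 → Q; lat ⌊17.3203/10⌋ = 1 → B.
Square (2°×1°, digits 0–9): lon ⌊11.3885/2⌋ = 5; lat ⌊7.3203/1⌋ = 7.
Subsquare (5′×2.5′, letters a–x): lon ⌊1.3885/0.0833333⌋ = 16 → q; lat ⌊0.3203/0.0416667⌋ = 7 → h.

QB57qh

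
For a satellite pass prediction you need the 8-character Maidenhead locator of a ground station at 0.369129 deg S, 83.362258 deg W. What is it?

Shift to the Maidenhead origin (180°W, 90°S): lon 96.63774, lat 89.63087.
Field (20°×10°, letters A–R): lon ⌊96.63774/20⌋ = 4 → E; lat ⌊89.63087/10⌋ = 8 → I.
Square (2°×1°, digits 0–9): lon ⌊16.63774/2⌋ = 8; lat ⌊9.63087/1⌋ = 9.
Subsquare (5′×2.5′, letters a–x): lon ⌊0.63774/0.0833333⌋ = 7 → h; lat ⌊0.63087/0.0416667⌋ = 15 → p.
Extended square (30″×15″, digits 0–9): lon ⌊0.05441/0.00833333⌋ = 6; lat ⌊0.00587/0.00416667⌋ = 1.

EI89hp61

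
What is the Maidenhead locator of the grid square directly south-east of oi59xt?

Longitude subsquare x = 23; +1 → 24, wraps to 0 = a, carry into square.
Longitude square 5; +1 → 6.
Latitude subsquare t = 19; −1 → 18 = s.

OI69as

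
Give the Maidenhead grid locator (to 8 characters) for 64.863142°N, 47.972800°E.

LP34xu67

Add 180° to longitude and 90° to latitude: 227.97280, 154.86314.
Field: 227.97280/20 → 11 → L, 154.86314/10 → 15 → P; chars LP.
Square: 7.97280/2 → 3, 4.86314/1 → 4; chars 34.
Subsquare: 1.97280/0.0833333 → 23 → x, 0.86314/0.0416667 → 20 → u; chars xu.
Extended square: 0.05613/0.00833333 → 6, 0.02981/0.00416667 → 7; chars 67.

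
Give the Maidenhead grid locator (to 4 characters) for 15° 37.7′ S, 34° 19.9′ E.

KH74

Add 180° to longitude and 90° to latitude: 214.33, 74.37.
Field: lon ⌊214.33/20⌋ = 10 → K; lat ⌊74.37/10⌋ = 7 → H.
Square: lon ⌊14.33/2⌋ = 7; lat ⌊4.37/1⌋ = 4.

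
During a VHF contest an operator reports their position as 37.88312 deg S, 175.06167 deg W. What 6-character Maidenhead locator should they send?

Offset from 180°W / 90°S: lon 4.9383°, lat 52.1169°.
Field (20°×10°, letters A–R): 4.9383/20 → 0 → A, 52.1169/10 → 5 → F; chars AF.
Square (2°×1°, digits 0–9): 4.9383/2 → 2, 2.1169/1 → 2; chars 22.
Subsquare (5′×2.5′, letters a–x): 0.9383/0.0833333 → 11 → l, 0.1169/0.0416667 → 2 → c; chars lc.

AF22lc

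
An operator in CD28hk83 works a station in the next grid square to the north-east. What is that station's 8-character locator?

Longitude extended square 8; +1 → 9.
Latitude extended square 3; +1 → 4.

CD28hk94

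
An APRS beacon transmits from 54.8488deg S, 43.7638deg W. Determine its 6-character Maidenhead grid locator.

GD85cd

Shift to the Maidenhead origin (180°W, 90°S): lon 136.2362, lat 35.1512.
Field (20°×10°, letters A–R): 136.2362/20 → 6 → G, 35.1512/10 → 3 → D; chars GD.
Square (2°×1°, digits 0–9): 16.2362/2 → 8, 5.1512/1 → 5; chars 85.
Subsquare (5′×2.5′, letters a–x): 0.2362/0.0833333 → 2 → c, 0.1512/0.0416667 → 3 → d; chars cd.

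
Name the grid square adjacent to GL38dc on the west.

GL38cc

Longitude subsquare d = 3; −1 → 2 = c.
The latitude characters are unchanged.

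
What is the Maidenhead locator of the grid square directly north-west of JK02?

IK93

Longitude square 0; −1 → -1, wraps to 9, carry into field.
Longitude field J = 9; −1 → 8 = I.
Latitude square 2; +1 → 3.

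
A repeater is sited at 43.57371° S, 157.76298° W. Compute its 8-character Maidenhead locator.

Offset from 180°W / 90°S: lon 22.23702°, lat 46.42629°.
Field: 22.23702/20 → 1 → B, 46.42629/10 → 4 → E; chars BE.
Square: 2.23702/2 → 1, 6.42629/1 → 6; chars 16.
Subsquare: 0.23702/0.0833333 → 2 → c, 0.42629/0.0416667 → 10 → k; chars ck.
Extended square: 0.07035/0.00833333 → 8, 0.00962/0.00416667 → 2; chars 82.

BE16ck82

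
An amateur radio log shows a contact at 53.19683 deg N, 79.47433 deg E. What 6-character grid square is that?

MO93re

Offset from 180°W / 90°S: lon 259.4743°, lat 143.1968°.
Field (20°×10°, letters A–R): lon ⌊259.4743/20⌋ = 12 → M; lat ⌊143.1968/10⌋ = 14 → O.
Square (2°×1°, digits 0–9): lon ⌊19.4743/2⌋ = 9; lat ⌊3.1968/1⌋ = 3.
Subsquare (5′×2.5′, letters a–x): lon ⌊1.4743/0.0833333⌋ = 17 → r; lat ⌊0.1968/0.0416667⌋ = 4 → e.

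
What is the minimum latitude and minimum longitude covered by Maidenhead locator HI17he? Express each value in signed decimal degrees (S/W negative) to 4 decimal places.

Field H=7, I=8: +7·20° lon, +8·10° lat → SW at lon -40°, lat -10°.
Square 1, 7: +1·2° lon, +7·1° lat → SW at lon -38°, lat -3°.
Subsquare h=7, e=4: +7·0.0833333° lon, +4·0.0416667° lat → SW at lon -37.4167°, lat -2.83333°.
latitude -2.8333, longitude -37.4167.

-2.8333, -37.4167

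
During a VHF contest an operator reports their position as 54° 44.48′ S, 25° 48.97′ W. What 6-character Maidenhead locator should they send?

HD75cg

Shift to the Maidenhead origin (180°W, 90°S): lon 154.1838, lat 35.2587.
Field: lon ⌊154.1838/20⌋ = 7 → H; lat ⌊35.2587/10⌋ = 3 → D.
Square: lon ⌊14.1838/2⌋ = 7; lat ⌊5.2587/1⌋ = 5.
Subsquare: lon ⌊0.1838/0.0833333⌋ = 2 → c; lat ⌊0.2587/0.0416667⌋ = 6 → g.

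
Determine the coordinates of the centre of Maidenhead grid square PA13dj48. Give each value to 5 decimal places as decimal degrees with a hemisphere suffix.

Field P=15, A=0: +15·20° lon, +0·10° lat → SW at lon 120°, lat -90°.
Square 1, 3: +1·2° lon, +3·1° lat → SW at lon 122°, lat -87°.
Subsquare d=3, j=9: +3·0.0833333° lon, +9·0.0416667° lat → SW at lon 122.25°, lat -86.625°.
Extended square 4, 8: +4·0.00833333° lon, +8·0.00416667° lat → SW at lon 122.283°, lat -86.5917°.
Cell spans 0.00833333° lon × 0.00416667° lat. Centre is SW corner plus half of each.
latitude 86.58958° S, longitude 122.28750° E.

86.58958° S, 122.28750° E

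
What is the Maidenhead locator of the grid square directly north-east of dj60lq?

DJ60mr

Longitude subsquare l = 11; +1 → 12 = m.
Latitude subsquare q = 16; +1 → 17 = r.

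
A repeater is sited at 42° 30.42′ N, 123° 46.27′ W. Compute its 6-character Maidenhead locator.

Add 180° to longitude and 90° to latitude: 56.2288, 132.5070.
Field (20°×10°, letters A–R): lon ⌊56.2288/20⌋ = 2 → C; lat ⌊132.5070/10⌋ = 13 → N.
Square (2°×1°, digits 0–9): lon ⌊16.2288/2⌋ = 8; lat ⌊2.5070/1⌋ = 2.
Subsquare (5′×2.5′, letters a–x): lon ⌊0.2288/0.0833333⌋ = 2 → c; lat ⌊0.5070/0.0416667⌋ = 12 → m.

CN82cm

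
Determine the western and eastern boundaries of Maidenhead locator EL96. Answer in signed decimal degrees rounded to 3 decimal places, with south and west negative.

-82.000, -80.000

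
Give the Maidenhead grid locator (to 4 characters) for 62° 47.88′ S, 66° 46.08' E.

MC37

Add 180° to longitude and 90° to latitude: 246.77, 27.20.
Field (20°×10°, letters A–R): 246.77/20 → 12 → M, 27.20/10 → 2 → C; chars MC.
Square (2°×1°, digits 0–9): 6.77/2 → 3, 7.20/1 → 7; chars 37.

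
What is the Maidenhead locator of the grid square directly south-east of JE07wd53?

JE07wd62

Longitude extended square 5; +1 → 6.
Latitude extended square 3; −1 → 2.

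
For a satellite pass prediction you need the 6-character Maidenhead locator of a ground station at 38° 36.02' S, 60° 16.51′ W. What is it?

Add 180° to longitude and 90° to latitude: 119.7248, 51.3997.
Field: 119.7248/20 → 5 → F, 51.3997/10 → 5 → F; chars FF.
Square: 19.7248/2 → 9, 1.3997/1 → 1; chars 91.
Subsquare: 1.7248/0.0833333 → 20 → u, 0.3997/0.0416667 → 9 → j; chars uj.

FF91uj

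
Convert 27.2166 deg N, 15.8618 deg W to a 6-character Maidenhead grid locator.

IL27bf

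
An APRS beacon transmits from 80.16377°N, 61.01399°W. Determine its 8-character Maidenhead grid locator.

FR90ld89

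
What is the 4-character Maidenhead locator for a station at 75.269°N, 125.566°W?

CQ75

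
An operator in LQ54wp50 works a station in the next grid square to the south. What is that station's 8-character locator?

LQ54wo59

Latitude extended square 0; −1 → -1, wraps to 9, carry into subsquare.
Latitude subsquare p = 15; −1 → 14 = o.
The longitude characters are unchanged.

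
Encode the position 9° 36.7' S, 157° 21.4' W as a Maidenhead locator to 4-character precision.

BI10

Shift to the Maidenhead origin (180°W, 90°S): lon 22.64, lat 80.39.
Field: lon ⌊22.64/20⌋ = 1 → B; lat ⌊80.39/10⌋ = 8 → I.
Square: lon ⌊2.64/2⌋ = 1; lat ⌊0.39/1⌋ = 0.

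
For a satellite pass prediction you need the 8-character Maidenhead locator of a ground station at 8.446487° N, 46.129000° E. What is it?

Shift to the Maidenhead origin (180°W, 90°S): lon 226.12900, lat 98.44649.
Field: 226.12900/20 → 11 → L, 98.44649/10 → 9 → J; chars LJ.
Square: 6.12900/2 → 3, 8.44649/1 → 8; chars 38.
Subsquare: 0.12900/0.0833333 → 1 → b, 0.44649/0.0416667 → 10 → k; chars bk.
Extended square: 0.04567/0.00833333 → 5, 0.02982/0.00416667 → 7; chars 57.

LJ38bk57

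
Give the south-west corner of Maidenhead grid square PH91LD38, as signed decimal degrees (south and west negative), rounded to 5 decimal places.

-18.84167, 138.94167

Field P=15, H=7: +15·20° lon, +7·10° lat → SW at lon 120°, lat -20°.
Square 9, 1: +9·2° lon, +1·1° lat → SW at lon 138°, lat -19°.
Subsquare l=11, d=3: +11·0.0833333° lon, +3·0.0416667° lat → SW at lon 138.917°, lat -18.875°.
Extended square 3, 8: +3·0.00833333° lon, +8·0.00416667° lat → SW at lon 138.942°, lat -18.8417°.
latitude -18.84167, longitude 138.94167.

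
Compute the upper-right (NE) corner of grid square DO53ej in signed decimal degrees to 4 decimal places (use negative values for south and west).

53.4167, -109.5833

Field D=3, O=14: +3·20° lon, +14·10° lat → SW at lon -120°, lat 50°.
Square 5, 3: +5·2° lon, +3·1° lat → SW at lon -110°, lat 53°.
Subsquare e=4, j=9: +4·0.0833333° lon, +9·0.0416667° lat → SW at lon -109.667°, lat 53.375°.
Cell spans 0.0833333° lon × 0.0416667° lat. NE corner is SW corner plus one full cell.
latitude 53.4167, longitude -109.5833.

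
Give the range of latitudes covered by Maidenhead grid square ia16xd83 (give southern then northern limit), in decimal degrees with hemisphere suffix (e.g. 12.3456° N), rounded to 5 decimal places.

83.86250° S, 83.85833° S

Field I=8, A=0: +8·20° lon, +0·10° lat → SW at lon -20°, lat -90°.
Square 1, 6: +1·2° lon, +6·1° lat → SW at lon -18°, lat -84°.
Subsquare x=23, d=3: +23·0.0833333° lon, +3·0.0416667° lat → SW at lon -16.0833°, lat -83.875°.
Extended square 8, 3: +8·0.00833333° lon, +3·0.00416667° lat → SW at lon -16.0167°, lat -83.8625°.
Cell spans 0.00833333° lon × 0.00416667° lat.
south 83.86250° S, north 83.85833° S.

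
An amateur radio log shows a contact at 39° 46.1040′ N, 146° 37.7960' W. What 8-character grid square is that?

BM69qs44

Add 180° to longitude and 90° to latitude: 33.37007, 129.76840.
Field (20°×10°, letters A–R): 33.37007/20 → 1 → B, 129.76840/10 → 12 → M; chars BM.
Square (2°×1°, digits 0–9): 13.37007/2 → 6, 9.76840/1 → 9; chars 69.
Subsquare (5′×2.5′, letters a–x): 1.37007/0.0833333 → 16 → q, 0.76840/0.0416667 → 18 → s; chars qs.
Extended square (30″×15″, digits 0–9): 0.03673/0.00833333 → 4, 0.01840/0.00416667 → 4; chars 44.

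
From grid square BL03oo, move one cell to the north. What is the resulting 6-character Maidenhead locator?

BL03op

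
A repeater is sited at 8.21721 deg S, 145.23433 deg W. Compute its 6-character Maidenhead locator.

Offset from 180°W / 90°S: lon 34.7657°, lat 81.7828°.
Field (20°×10°, letters A–R): lon ⌊34.7657/20⌋ = 1 → B; lat ⌊81.7828/10⌋ = 8 → I.
Square (2°×1°, digits 0–9): lon ⌊14.7657/2⌋ = 7; lat ⌊1.7828/1⌋ = 1.
Subsquare (5′×2.5′, letters a–x): lon ⌊0.7657/0.0833333⌋ = 9 → j; lat ⌊0.7828/0.0416667⌋ = 18 → s.

BI71js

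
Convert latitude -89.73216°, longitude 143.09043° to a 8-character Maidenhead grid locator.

QA10ng04

Shift to the Maidenhead origin (180°W, 90°S): lon 323.09043, lat 0.26784.
Field: 323.09043/20 → 16 → Q, 0.26784/10 → 0 → A; chars QA.
Square: 3.09043/2 → 1, 0.26784/1 → 0; chars 10.
Subsquare: 1.09043/0.0833333 → 13 → n, 0.26784/0.0416667 → 6 → g; chars ng.
Extended square: 0.00710/0.00833333 → 0, 0.01784/0.00416667 → 4; chars 04.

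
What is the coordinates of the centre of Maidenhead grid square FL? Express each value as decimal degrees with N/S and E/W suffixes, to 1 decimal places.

Field F=5, L=11: +5·20° lon, +11·10° lat → SW at lon -80°, lat 20°.
Cell spans 20° lon × 10° lat. Centre is SW corner plus half of each.
latitude 25.0° N, longitude 70.0° W.

25.0° N, 70.0° W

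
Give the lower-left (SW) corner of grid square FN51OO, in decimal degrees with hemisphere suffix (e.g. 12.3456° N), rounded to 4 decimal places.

Field F=5, N=13: +5·20° lon, +13·10° lat → SW at lon -80°, lat 40°.
Square 5, 1: +5·2° lon, +1·1° lat → SW at lon -70°, lat 41°.
Subsquare o=14, o=14: +14·0.0833333° lon, +14·0.0416667° lat → SW at lon -68.8333°, lat 41.5833°.
latitude 41.5833° N, longitude 68.8333° W.

41.5833° N, 68.8333° W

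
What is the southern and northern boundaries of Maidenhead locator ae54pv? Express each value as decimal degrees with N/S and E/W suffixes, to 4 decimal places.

45.1250° S, 45.0833° S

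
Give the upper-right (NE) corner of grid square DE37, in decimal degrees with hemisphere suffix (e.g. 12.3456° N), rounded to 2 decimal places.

Field D=3, E=4: +3·20° lon, +4·10° lat → SW at lon -120°, lat -50°.
Square 3, 7: +3·2° lon, +7·1° lat → SW at lon -114°, lat -43°.
Cell spans 2° lon × 1° lat. NE corner is SW corner plus one full cell.
latitude 42.00° S, longitude 112.00° W.

42.00° S, 112.00° W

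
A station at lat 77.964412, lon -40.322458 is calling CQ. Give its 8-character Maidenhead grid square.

GQ97ux11

Add 180° to longitude and 90° to latitude: 139.67754, 167.96441.
Field: 139.67754/20 → 6 → G, 167.96441/10 → 16 → Q; chars GQ.
Square: 19.67754/2 → 9, 7.96441/1 → 7; chars 97.
Subsquare: 1.67754/0.0833333 → 20 → u, 0.96441/0.0416667 → 23 → x; chars ux.
Extended square: 0.01088/0.00833333 → 1, 0.00608/0.00416667 → 1; chars 11.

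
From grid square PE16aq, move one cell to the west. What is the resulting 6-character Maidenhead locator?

PE06xq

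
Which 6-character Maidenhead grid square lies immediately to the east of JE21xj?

JE31aj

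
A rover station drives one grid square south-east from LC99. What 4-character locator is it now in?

Longitude square 9; +1 → 10, wraps to 0, carry into field.
Longitude field L = 11; +1 → 12 = M.
Latitude square 9; −1 → 8.

MC08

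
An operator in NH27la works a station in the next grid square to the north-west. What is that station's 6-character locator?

Longitude subsquare l = 11; −1 → 10 = k.
Latitude subsquare a = 0; +1 → 1 = b.

NH27kb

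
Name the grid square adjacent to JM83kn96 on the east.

Longitude extended square 9; +1 → 10, wraps to 0, carry into subsquare.
Longitude subsquare k = 10; +1 → 11 = l.
The latitude characters are unchanged.

JM83ln06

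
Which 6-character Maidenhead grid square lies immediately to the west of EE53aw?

EE43xw

Longitude subsquare a = 0; −1 → -1, wraps to 23 = x, carry into square.
Longitude square 5; −1 → 4.
The latitude characters are unchanged.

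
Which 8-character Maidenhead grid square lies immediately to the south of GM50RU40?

GM50rt49

Latitude extended square 0; −1 → -1, wraps to 9, carry into subsquare.
Latitude subsquare u = 20; −1 → 19 = t.
The longitude characters are unchanged.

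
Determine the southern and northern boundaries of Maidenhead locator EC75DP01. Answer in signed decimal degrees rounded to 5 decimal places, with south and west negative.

-64.37083, -64.36667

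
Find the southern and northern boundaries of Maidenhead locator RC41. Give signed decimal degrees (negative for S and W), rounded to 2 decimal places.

Field R=17, C=2: +17·20° lon, +2·10° lat → SW at lon 160°, lat -70°.
Square 4, 1: +4·2° lon, +1·1° lat → SW at lon 168°, lat -69°.
Cell spans 2° lon × 1° lat.
south -69.00, north -68.00.

-69.00, -68.00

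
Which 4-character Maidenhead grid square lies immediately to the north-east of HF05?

Longitude square 0; +1 → 1.
Latitude square 5; +1 → 6.

HF16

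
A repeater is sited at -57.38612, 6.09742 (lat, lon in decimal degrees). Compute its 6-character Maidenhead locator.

Add 180° to longitude and 90° to latitude: 186.0974, 32.6139.
Field: 186.0974/20 → 9 → J, 32.6139/10 → 3 → D; chars JD.
Square: 6.0974/2 → 3, 2.6139/1 → 2; chars 32.
Subsquare: 0.0974/0.0833333 → 1 → b, 0.6139/0.0416667 → 14 → o; chars bo.

JD32bo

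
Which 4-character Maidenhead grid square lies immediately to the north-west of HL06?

Longitude square 0; −1 → -1, wraps to 9, carry into field.
Longitude field H = 7; −1 → 6 = G.
Latitude square 6; +1 → 7.

GL97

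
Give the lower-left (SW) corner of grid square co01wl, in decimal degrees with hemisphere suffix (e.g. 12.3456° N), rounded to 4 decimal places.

Field C=2, O=14: +2·20° lon, +14·10° lat → SW at lon -140°, lat 50°.
Square 0, 1: +0·2° lon, +1·1° lat → SW at lon -140°, lat 51°.
Subsquare w=22, l=11: +22·0.0833333° lon, +11·0.0416667° lat → SW at lon -138.167°, lat 51.4583°.
latitude 51.4583° N, longitude 138.1667° W.

51.4583° N, 138.1667° W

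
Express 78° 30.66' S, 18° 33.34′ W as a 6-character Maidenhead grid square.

Shift to the Maidenhead origin (180°W, 90°S): lon 161.4443, lat 11.4890.
Field: lon ⌊161.4443/20⌋ = 8 → I; lat ⌊11.4890/10⌋ = 1 → B.
Square: lon ⌊1.4443/2⌋ = 0; lat ⌊1.4890/1⌋ = 1.
Subsquare: lon ⌊1.4443/0.0833333⌋ = 17 → r; lat ⌊0.4890/0.0416667⌋ = 11 → l.

IB01rl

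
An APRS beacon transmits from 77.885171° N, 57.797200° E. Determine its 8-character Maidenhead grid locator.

LQ87vv52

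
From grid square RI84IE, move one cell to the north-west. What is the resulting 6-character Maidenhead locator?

Longitude subsquare i = 8; −1 → 7 = h.
Latitude subsquare e = 4; +1 → 5 = f.

RI84hf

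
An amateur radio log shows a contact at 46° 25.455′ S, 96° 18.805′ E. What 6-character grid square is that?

NE83dn

Shift to the Maidenhead origin (180°W, 90°S): lon 276.3134, lat 43.5757.
Field: lon ⌊276.3134/20⌋ = 13 → N; lat ⌊43.5757/10⌋ = 4 → E.
Square: lon ⌊16.3134/2⌋ = 8; lat ⌊3.5757/1⌋ = 3.
Subsquare: lon ⌊0.3134/0.0833333⌋ = 3 → d; lat ⌊0.5757/0.0416667⌋ = 13 → n.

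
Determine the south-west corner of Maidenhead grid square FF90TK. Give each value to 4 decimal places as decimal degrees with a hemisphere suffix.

Field F=5, F=5: +5·20° lon, +5·10° lat → SW at lon -80°, lat -40°.
Square 9, 0: +9·2° lon, +0·1° lat → SW at lon -62°, lat -40°.
Subsquare t=19, k=10: +19·0.0833333° lon, +10·0.0416667° lat → SW at lon -60.4167°, lat -39.5833°.
latitude 39.5833° S, longitude 60.4167° W.

39.5833° S, 60.4167° W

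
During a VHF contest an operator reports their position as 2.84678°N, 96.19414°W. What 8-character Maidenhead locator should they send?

EJ12vu63

Offset from 180°W / 90°S: lon 83.80586°, lat 92.84678°.
Field: 83.80586/20 → 4 → E, 92.84678/10 → 9 → J; chars EJ.
Square: 3.80586/2 → 1, 2.84678/1 → 2; chars 12.
Subsquare: 1.80586/0.0833333 → 21 → v, 0.84678/0.0416667 → 20 → u; chars vu.
Extended square: 0.05586/0.00833333 → 6, 0.01345/0.00416667 → 3; chars 63.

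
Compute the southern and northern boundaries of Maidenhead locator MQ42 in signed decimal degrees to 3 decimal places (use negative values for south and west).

Field M=12, Q=16: +12·20° lon, +16·10° lat → SW at lon 60°, lat 70°.
Square 4, 2: +4·2° lon, +2·1° lat → SW at lon 68°, lat 72°.
Cell spans 2° lon × 1° lat.
south 72.000, north 73.000.

72.000, 73.000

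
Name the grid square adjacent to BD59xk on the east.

Longitude subsquare x = 23; +1 → 24, wraps to 0 = a, carry into square.
Longitude square 5; +1 → 6.
The latitude characters are unchanged.

BD69ak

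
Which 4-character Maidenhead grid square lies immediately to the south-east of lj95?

Longitude square 9; +1 → 10, wraps to 0, carry into field.
Longitude field L = 11; +1 → 12 = M.
Latitude square 5; −1 → 4.

MJ04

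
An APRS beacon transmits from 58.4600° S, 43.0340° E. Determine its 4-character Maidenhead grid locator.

LD11

Offset from 180°W / 90°S: lon 223.03°, lat 31.54°.
Field (20°×10°, letters A–R): lon ⌊223.03/20⌋ = 11 → L; lat ⌊31.54/10⌋ = 3 → D.
Square (2°×1°, digits 0–9): lon ⌊3.03/2⌋ = 1; lat ⌊1.54/1⌋ = 1.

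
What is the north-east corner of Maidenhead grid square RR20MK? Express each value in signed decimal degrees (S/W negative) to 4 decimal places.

Field R=17, R=17: +17·20° lon, +17·10° lat → SW at lon 160°, lat 80°.
Square 2, 0: +2·2° lon, +0·1° lat → SW at lon 164°, lat 80°.
Subsquare m=12, k=10: +12·0.0833333° lon, +10·0.0416667° lat → SW at lon 165°, lat 80.4167°.
Cell spans 0.0833333° lon × 0.0416667° lat. NE corner is SW corner plus one full cell.
latitude 80.4583, longitude 165.0833.

80.4583, 165.0833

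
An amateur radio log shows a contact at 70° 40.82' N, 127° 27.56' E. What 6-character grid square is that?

PQ30rq

Shift to the Maidenhead origin (180°W, 90°S): lon 307.4593, lat 160.6803.
Field: 307.4593/20 → 15 → P, 160.6803/10 → 16 → Q; chars PQ.
Square: 7.4593/2 → 3, 0.6803/1 → 0; chars 30.
Subsquare: 1.4593/0.0833333 → 17 → r, 0.6803/0.0416667 → 16 → q; chars rq.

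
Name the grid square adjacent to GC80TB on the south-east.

Longitude subsquare t = 19; +1 → 20 = u.
Latitude subsquare b = 1; −1 → 0 = a.

GC80ua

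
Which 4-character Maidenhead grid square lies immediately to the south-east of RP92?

AP01

Longitude square 9; +1 → 10, wraps to 0, carry into field.
Longitude field R = 17; +1 → 18, wraps to 0 = A, wrapping around the antimeridian.
Latitude square 2; −1 → 1.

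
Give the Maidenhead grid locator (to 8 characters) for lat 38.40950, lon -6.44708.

Add 180° to longitude and 90° to latitude: 173.55292, 128.40950.
Field (20°×10°, letters A–R): lon ⌊173.55292/20⌋ = 8 → I; lat ⌊128.40950/10⌋ = 12 → M.
Square (2°×1°, digits 0–9): lon ⌊13.55292/2⌋ = 6; lat ⌊8.40950/1⌋ = 8.
Subsquare (5′×2.5′, letters a–x): lon ⌊1.55292/0.0833333⌋ = 18 → s; lat ⌊0.40950/0.0416667⌋ = 9 → j.
Extended square (30″×15″, digits 0–9): lon ⌊0.05292/0.00833333⌋ = 6; lat ⌊0.03450/0.00416667⌋ = 8.

IM68sj68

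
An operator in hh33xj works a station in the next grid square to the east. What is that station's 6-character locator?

HH43aj

Longitude subsquare x = 23; +1 → 24, wraps to 0 = a, carry into square.
Longitude square 3; +1 → 4.
The latitude characters are unchanged.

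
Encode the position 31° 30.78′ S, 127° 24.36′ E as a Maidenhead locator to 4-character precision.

PF38

Add 180° to longitude and 90° to latitude: 307.41, 58.49.
Field (20°×10°, letters A–R): lon ⌊307.41/20⌋ = 15 → P; lat ⌊58.49/10⌋ = 5 → F.
Square (2°×1°, digits 0–9): lon ⌊7.41/2⌋ = 3; lat ⌊8.49/1⌋ = 8.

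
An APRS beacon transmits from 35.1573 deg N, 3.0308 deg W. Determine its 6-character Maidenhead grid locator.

IM85ld

Shift to the Maidenhead origin (180°W, 90°S): lon 176.9692, lat 125.1573.
Field: 176.9692/20 → 8 → I, 125.1573/10 → 12 → M; chars IM.
Square: 16.9692/2 → 8, 5.1573/1 → 5; chars 85.
Subsquare: 0.9692/0.0833333 → 11 → l, 0.1573/0.0416667 → 3 → d; chars ld.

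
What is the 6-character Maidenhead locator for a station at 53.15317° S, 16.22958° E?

JD86cu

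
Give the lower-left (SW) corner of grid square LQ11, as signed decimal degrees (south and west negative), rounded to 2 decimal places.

71.00, 42.00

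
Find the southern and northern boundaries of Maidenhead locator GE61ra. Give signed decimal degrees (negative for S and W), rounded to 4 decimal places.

-49.0000, -48.9583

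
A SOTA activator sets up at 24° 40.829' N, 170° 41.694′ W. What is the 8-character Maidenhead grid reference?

AL44pq63

Offset from 180°W / 90°S: lon 9.30510°, lat 114.68048°.
Field (20°×10°, letters A–R): 9.30510/20 → 0 → A, 114.68048/10 → 11 → L; chars AL.
Square (2°×1°, digits 0–9): 9.30510/2 → 4, 4.68048/1 → 4; chars 44.
Subsquare (5′×2.5′, letters a–x): 1.30510/0.0833333 → 15 → p, 0.68048/0.0416667 → 16 → q; chars pq.
Extended square (30″×15″, digits 0–9): 0.05510/0.00833333 → 6, 0.01382/0.00416667 → 3; chars 63.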